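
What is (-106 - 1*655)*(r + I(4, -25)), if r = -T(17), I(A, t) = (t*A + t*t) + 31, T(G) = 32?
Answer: -398764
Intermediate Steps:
I(A, t) = 31 + t² + A*t (I(A, t) = (A*t + t²) + 31 = (t² + A*t) + 31 = 31 + t² + A*t)
r = -32 (r = -1*32 = -32)
(-106 - 1*655)*(r + I(4, -25)) = (-106 - 1*655)*(-32 + (31 + (-25)² + 4*(-25))) = (-106 - 655)*(-32 + (31 + 625 - 100)) = -761*(-32 + 556) = -761*524 = -398764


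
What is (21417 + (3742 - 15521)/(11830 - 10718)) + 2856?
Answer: 26979797/1112 ≈ 24262.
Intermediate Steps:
(21417 + (3742 - 15521)/(11830 - 10718)) + 2856 = (21417 - 11779/1112) + 2856 = 23803925/1112 + 2856 = 26979797/1112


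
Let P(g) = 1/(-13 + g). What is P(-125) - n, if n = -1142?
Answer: 157595/138 ≈ 1142.0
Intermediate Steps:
P(-125) - n = 1/(-13 - 125) - 1*(-1142) = 1/(-138) + 1142 = -1/138 + 1142 = 157595/138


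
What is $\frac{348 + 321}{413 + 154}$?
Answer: $\frac{223}{189} \approx 1.1799$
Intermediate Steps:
$\frac{348 + 321}{413 + 154} = \frac{669}{567} = 669 \cdot \frac{1}{567} = \frac{223}{189}$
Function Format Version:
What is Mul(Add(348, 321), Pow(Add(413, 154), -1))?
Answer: Rational(223, 189) ≈ 1.1799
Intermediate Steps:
Mul(Add(348, 321), Pow(Add(413, 154), -1)) = Mul(669, Pow(567, -1)) = Mul(669, Rational(1, 567)) = Rational(223, 189)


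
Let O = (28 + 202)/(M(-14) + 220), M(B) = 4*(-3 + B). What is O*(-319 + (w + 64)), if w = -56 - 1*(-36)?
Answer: -31625/76 ≈ -416.12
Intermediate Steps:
M(B) = -12 + 4*B
w = -20 (w = -56 + 36 = -20)
O = 115/76 (O = (28 + 202)/((-12 + 4*(-14)) + 220) = 230/((-12 - 56) + 220) = 230/(-68 + 220) = 230/152 = 230*(1/152) = 115/76 ≈ 1.5132)
O*(-319 + (w + 64)) = 115*(-319 + (-20 + 64))/76 = 115*(-319 + 44)/76 = (115/76)*(-275) = -31625/76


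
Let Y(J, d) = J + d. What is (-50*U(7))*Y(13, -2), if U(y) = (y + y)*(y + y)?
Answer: -107800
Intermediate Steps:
U(y) = 4*y**2 (U(y) = (2*y)*(2*y) = 4*y**2)
(-50*U(7))*Y(13, -2) = (-200*7**2)*(13 - 2) = -200*49*11 = -50*196*11 = -9800*11 = -107800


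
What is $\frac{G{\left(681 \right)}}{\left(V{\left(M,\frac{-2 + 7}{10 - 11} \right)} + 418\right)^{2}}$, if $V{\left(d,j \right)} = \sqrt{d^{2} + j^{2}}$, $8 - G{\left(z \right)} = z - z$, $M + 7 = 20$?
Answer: $\frac{8}{\left(418 + \sqrt{194}\right)^{2}} \approx 4.2881 \cdot 10^{-5}$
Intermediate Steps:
$M = 13$ ($M = -7 + 20 = 13$)
$G{\left(z \right)} = 8$ ($G{\left(z \right)} = 8 - \left(z - z\right) = 8 - 0 = 8 + 0 = 8$)
$\frac{G{\left(681 \right)}}{\left(V{\left(M,\frac{-2 + 7}{10 - 11} \right)} + 418\right)^{2}} = \frac{8}{\left(\sqrt{13^{2} + \left(\frac{-2 + 7}{10 - 11}\right)^{2}} + 418\right)^{2}} = \frac{8}{\left(\sqrt{169 + \left(\frac{5}{-1}\right)^{2}} + 418\right)^{2}} = \frac{8}{\left(\sqrt{169 + \left(5 \left(-1\right)\right)^{2}} + 418\right)^{2}} = \frac{8}{\left(\sqrt{169 + \left(-5\right)^{2}} + 418\right)^{2}} = \frac{8}{\left(\sqrt{169 + 25} + 418\right)^{2}} = \frac{8}{\left(\sqrt{194} + 418\right)^{2}} = \frac{8}{\left(418 + \sqrt{194}\right)^{2}}$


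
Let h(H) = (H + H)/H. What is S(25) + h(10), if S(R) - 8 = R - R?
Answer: 10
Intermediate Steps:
h(H) = 2 (h(H) = (2*H)/H = 2)
S(R) = 8 (S(R) = 8 + (R - R) = 8 + 0 = 8)
S(25) + h(10) = 8 + 2 = 10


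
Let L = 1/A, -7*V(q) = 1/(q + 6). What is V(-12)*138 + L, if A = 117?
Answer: 2698/819 ≈ 3.2943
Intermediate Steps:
V(q) = -1/(7*(6 + q)) (V(q) = -1/(7*(q + 6)) = -1/(7*(6 + q)))
L = 1/117 ≈ 0.0085470
V(-12)*138 + L = -1/(42 + 7*(-12))*138 + 1/117 = -1/(42 - 84)*138 + 1/117 = -1/(-42)*138 + 1/117 = -1*(-1/42)*138 + 1/117 = (1/42)*138 + 1/117 = 23/7 + 1/117 = 2698/819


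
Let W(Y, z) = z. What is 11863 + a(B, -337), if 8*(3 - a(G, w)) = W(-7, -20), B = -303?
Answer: 23737/2 ≈ 11869.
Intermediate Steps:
a(G, w) = 11/2 (a(G, w) = 3 - ⅛*(-20) = 3 + 5/2 = 11/2)
11863 + a(B, -337) = 11863 + 11/2 = 23737/2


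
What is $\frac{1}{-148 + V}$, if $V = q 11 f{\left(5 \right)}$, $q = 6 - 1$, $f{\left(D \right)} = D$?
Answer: $\frac{1}{127} \approx 0.007874$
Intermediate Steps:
$q = 5$ ($q = 6 - 1 = 5$)
$V = 275$ ($V = 5 \cdot 11 \cdot 5 = 55 \cdot 5 = 275$)
$\frac{1}{-148 + V} = \frac{1}{-148 + 275} = \frac{1}{127}$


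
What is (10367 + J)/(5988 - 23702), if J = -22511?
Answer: 6072/8857 ≈ 0.68556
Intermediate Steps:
(10367 + J)/(5988 - 23702) = (10367 - 22511)/(5988 - 23702) = -12144/(-17714) = -12144*(-1/17714) = 6072/8857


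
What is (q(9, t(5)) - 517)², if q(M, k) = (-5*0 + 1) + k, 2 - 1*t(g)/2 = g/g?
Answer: 264196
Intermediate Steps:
t(g) = 2 (t(g) = 4 - 2*g/g = 4 - 2*1 = 4 - 2 = 2)
q(M, k) = 1 + k (q(M, k) = (0 + 1) + k = 1 + k)
(q(9, t(5)) - 517)² = ((1 + 2) - 517)² = (3 - 517)² = (-514)² = 264196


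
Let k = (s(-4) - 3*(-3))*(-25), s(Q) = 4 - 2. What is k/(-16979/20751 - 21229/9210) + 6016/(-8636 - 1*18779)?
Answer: 479087272823882/5454667228045 ≈ 87.831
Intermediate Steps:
s(Q) = 2
k = -275 (k = (2 - 3*(-3))*(-25) = (2 + 9)*(-25) = 11*(-25) = -275)
k/(-16979/20751 - 21229/9210) + 6016/(-8636 - 1*18779) = -275/(-16979/20751 - 21229/9210) + 6016/(-8636 - 1*18779) = -275/(-16979*1/20751 - 21229*1/9210) + 6016/(-8636 - 18779) = -275/(-16979/20751 - 21229/9210) + 6016/(-27415) = -275/(-198966523/63705570) + 6016*(-1/27415) = -275*(-63705570/198966523) - 6016/27415 = 17519031750/198966523 - 6016/27415 = 479087272823882/5454667228045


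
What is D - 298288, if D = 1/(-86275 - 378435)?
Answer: -138617416481/464710 ≈ -2.9829e+5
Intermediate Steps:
D = -1/464710 (D = 1/(-464710) = -1/464710 ≈ -2.1519e-6)
D - 298288 = -1/464710 - 298288 = -138617416481/464710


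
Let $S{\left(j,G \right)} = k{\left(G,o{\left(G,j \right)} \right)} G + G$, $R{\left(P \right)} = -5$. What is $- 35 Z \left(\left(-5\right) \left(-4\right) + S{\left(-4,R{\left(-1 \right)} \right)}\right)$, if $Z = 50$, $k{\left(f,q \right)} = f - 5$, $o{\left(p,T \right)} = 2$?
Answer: $-113750$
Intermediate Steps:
$k{\left(f,q \right)} = -5 + f$ ($k{\left(f,q \right)} = f - 5 = -5 + f$)
$S{\left(j,G \right)} = G + G \left(-5 + G\right)$ ($S{\left(j,G \right)} = \left(-5 + G\right) G + G = G \left(-5 + G\right) + G = G + G \left(-5 + G\right)$)
$- 35 Z \left(\left(-5\right) \left(-4\right) + S{\left(-4,R{\left(-1 \right)} \right)}\right) = \left(-35\right) 50 \left(\left(-5\right) \left(-4\right) - 5 \left(-4 - 5\right)\right) = - 1750 \left(20 - -45\right) = - 1750 \left(20 + 45\right) = \left(-1750\right) 65 = -113750$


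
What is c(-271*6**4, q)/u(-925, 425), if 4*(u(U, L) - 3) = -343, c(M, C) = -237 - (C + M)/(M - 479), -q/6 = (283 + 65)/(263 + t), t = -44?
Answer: 24441258636/8498006285 ≈ 2.8761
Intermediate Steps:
q = -696/73 (q = -6*(283 + 65)/(263 - 44) = -2088/219 = -6*116/73 = -696/73 ≈ -9.5342)
c(M, C) = -237 - (C + M)/(-479 + M)
u(U, L) = -331/4 (u(U, L) = 3 + (1/4)*(-343) = 3 - 343/4 = -331/4)
c(-271*6**4, q)/u(-925, 425) = ((113523 - 1*(-696/73) - (-64498)*6**4)/(-479 - 271*6**4))/(-331/4) = ((113523 + 696/73 - (-64498)*1296)/(-479 - 271*1296))*(-4/331) = ((113523 + 696/73 - 238*(-351216))/(-479 - 351216))*(-4/331) = ((113523 + 696/73 + 83589408)/(-351695))*(-4/331) = -1/351695*6110314659/73*(-4/331) = -6110314659/25673735*(-4/331) = 24441258636/8498006285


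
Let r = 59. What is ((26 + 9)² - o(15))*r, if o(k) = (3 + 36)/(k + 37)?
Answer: 288923/4 ≈ 72231.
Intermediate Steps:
o(k) = 39/(37 + k)
((26 + 9)² - o(15))*r = ((26 + 9)² - 39/(37 + 15))*59 = (35² - 39/52)*59 = (1225 - 39/52)*59 = (1225 - 1*¾)*59 = (1225 - ¾)*59 = (4897/4)*59 = 288923/4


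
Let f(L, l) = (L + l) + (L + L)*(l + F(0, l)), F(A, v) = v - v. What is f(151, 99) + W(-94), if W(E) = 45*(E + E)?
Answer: 21688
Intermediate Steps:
W(E) = 90*E (W(E) = 45*(2*E) = 90*E)
F(A, v) = 0
f(L, l) = L + l + 2*L*l (f(L, l) = (L + l) + (L + L)*(l + 0) = (L + l) + (2*L)*l = (L + l) + 2*L*l = L + l + 2*L*l)
f(151, 99) + W(-94) = (151 + 99 + 2*151*99) + 90*(-94) = (151 + 99 + 29898) - 8460 = 30148 - 8460 = 21688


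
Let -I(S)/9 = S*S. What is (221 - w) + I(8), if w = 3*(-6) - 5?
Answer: -332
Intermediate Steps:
I(S) = -9*S² (I(S) = -9*S*S = -9*S²)
w = -23 (w = -18 - 5 = -23)
(221 - w) + I(8) = (221 - 1*(-23)) - 9*8² = (221 + 23) - 9*64 = 244 - 576 = -332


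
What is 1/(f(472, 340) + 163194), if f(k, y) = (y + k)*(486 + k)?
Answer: 1/941090 ≈ 1.0626e-6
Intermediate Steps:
f(k, y) = (486 + k)*(k + y) (f(k, y) = (k + y)*(486 + k) = (486 + k)*(k + y))
1/(f(472, 340) + 163194) = 1/((472² + 486*472 + 486*340 + 472*340) + 163194) = 1/((222784 + 229392 + 165240 + 160480) + 163194) = 1/(777896 + 163194) = 1/941090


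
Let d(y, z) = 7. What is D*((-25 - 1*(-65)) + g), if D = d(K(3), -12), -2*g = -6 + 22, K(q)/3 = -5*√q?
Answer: 224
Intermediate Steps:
K(q) = -15*√q (K(q) = 3*(-5*√q) = -15*√q)
g = -8 (g = -(-6 + 22)/2 = -½*16 = -8)
D = 7
D*((-25 - 1*(-65)) + g) = 7*((-25 - 1*(-65)) - 8) = 7*((-25 + 65) - 8) = 7*(40 - 8) = 7*32 = 224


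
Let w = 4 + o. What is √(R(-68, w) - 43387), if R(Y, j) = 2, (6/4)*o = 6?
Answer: I*√43385 ≈ 208.29*I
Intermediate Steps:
o = 4 (o = (⅔)*6 = 4)
w = 8 (w = 4 + 4 = 8)
√(R(-68, w) - 43387) = √(2 - 43387) = √(-43385) = I*√43385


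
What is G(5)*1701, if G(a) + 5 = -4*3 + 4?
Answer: -22113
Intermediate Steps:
G(a) = -13 (G(a) = -5 + (-4*3 + 4) = -5 + (-12 + 4) = -5 - 8 = -13)
G(5)*1701 = -13*1701 = -22113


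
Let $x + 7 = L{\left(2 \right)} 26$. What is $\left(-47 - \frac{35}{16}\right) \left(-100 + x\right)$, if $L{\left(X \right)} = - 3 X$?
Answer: $\frac{206981}{16} \approx 12936.0$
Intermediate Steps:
$x = -163$ ($x = -7 + \left(-3\right) 2 \cdot 26 = -7 - 156 = -163$)
$\left(-47 - \frac{35}{16}\right) \left(-100 + x\right) = \left(-47 - \frac{35}{16}\right) \left(-100 - 163\right) = \left(-47 - 35 \cdot \frac{1}{16}\right) \left(-263\right) = \left(-47 - \frac{35}{16}\right) \left(-263\right) = \left(- \frac{787}{16}\right) \left(-263\right) = \frac{206981}{16}$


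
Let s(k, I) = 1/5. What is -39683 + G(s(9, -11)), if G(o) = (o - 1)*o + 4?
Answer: -991979/25 ≈ -39679.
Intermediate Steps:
s(k, I) = ⅕
G(o) = 4 + o*(-1 + o) (G(o) = (-1 + o)*o + 4 = o*(-1 + o) + 4 = 4 + o*(-1 + o))
-39683 + G(s(9, -11)) = -39683 + (4 + (⅕)² - 1*⅕) = -39683 + (4 + 1/25 - ⅕) = -39683 + 96/25 = -991979/25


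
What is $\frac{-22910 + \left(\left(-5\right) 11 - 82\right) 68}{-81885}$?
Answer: $\frac{10742}{27295} \approx 0.39355$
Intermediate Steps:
$\frac{-22910 + \left(\left(-5\right) 11 - 82\right) 68}{-81885} = \left(-22910 + \left(-55 - 82\right) 68\right) \left(- \frac{1}{81885}\right) = \left(-22910 - 9316\right) \left(- \frac{1}{81885}\right) = \left(-32226\right) \left(- \frac{1}{81885}\right) = \frac{10742}{27295}$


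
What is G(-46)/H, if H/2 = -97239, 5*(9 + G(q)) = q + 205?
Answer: -19/162065 ≈ -0.00011724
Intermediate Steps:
G(q) = 32 + q/5 (G(q) = -9 + (q + 205)/5 = -9 + (205 + q)/5 = -9 + (41 + q/5) = 32 + q/5)
H = -194478 (H = 2*(-97239) = -194478)
G(-46)/H = (32 + (⅕)*(-46))/(-194478) = (32 - 46/5)*(-1/194478) = (114/5)*(-1/194478) = -19/162065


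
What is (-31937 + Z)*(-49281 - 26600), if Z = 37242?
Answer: -402548705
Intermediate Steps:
(-31937 + Z)*(-49281 - 26600) = (-31937 + 37242)*(-49281 - 26600) = 5305*(-75881) = -402548705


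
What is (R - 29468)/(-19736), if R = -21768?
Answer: 12809/4934 ≈ 2.5961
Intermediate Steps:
(R - 29468)/(-19736) = (-21768 - 29468)/(-19736) = -51236*(-1/19736) = 12809/4934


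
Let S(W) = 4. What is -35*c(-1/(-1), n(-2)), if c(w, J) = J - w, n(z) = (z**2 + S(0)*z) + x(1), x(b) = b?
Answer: 140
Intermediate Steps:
n(z) = 1 + z**2 + 4*z (n(z) = (z**2 + 4*z) + 1 = 1 + z**2 + 4*z)
-35*c(-1/(-1), n(-2)) = -35*((1 + (-2)**2 + 4*(-2)) - (-1)/(-1)) = -35*((1 + 4 - 8) - (-1)*(-1)) = -35*(-3 - 1*1) = -35*(-3 - 1) = -35*(-4) = 140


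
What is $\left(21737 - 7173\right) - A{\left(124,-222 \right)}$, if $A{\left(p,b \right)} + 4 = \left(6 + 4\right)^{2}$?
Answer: $14468$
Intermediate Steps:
$A{\left(p,b \right)} = 96$ ($A{\left(p,b \right)} = -4 + \left(6 + 4\right)^{2} = -4 + 10^{2} = -4 + 100 = 96$)
$\left(21737 - 7173\right) - A{\left(124,-222 \right)} = \left(21737 - 7173\right) - 96 = 14564 - 96 = 14468$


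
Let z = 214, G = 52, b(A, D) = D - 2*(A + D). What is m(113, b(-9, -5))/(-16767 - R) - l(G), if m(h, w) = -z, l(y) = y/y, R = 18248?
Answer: -34801/35015 ≈ -0.99389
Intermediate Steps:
b(A, D) = -D - 2*A (b(A, D) = D + (-2*A - 2*D) = -D - 2*A)
l(y) = 1
m(h, w) = -214 (m(h, w) = -1*214 = -214)
m(113, b(-9, -5))/(-16767 - R) - l(G) = -214/(-16767 - 1*18248) - 1*1 = -214/(-16767 - 18248) - 1 = -214/(-35015) - 1 = -214*(-1/35015) - 1 = 214/35015 - 1 = -34801/35015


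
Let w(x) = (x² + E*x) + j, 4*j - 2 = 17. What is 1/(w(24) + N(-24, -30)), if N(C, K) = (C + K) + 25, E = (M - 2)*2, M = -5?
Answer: 4/863 ≈ 0.0046350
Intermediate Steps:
j = 19/4 (j = ½ + (¼)*17 = ½ + 17/4 = 19/4 ≈ 4.7500)
E = -14 (E = (-5 - 2)*2 = -7*2 = -14)
N(C, K) = 25 + C + K
w(x) = 19/4 + x² - 14*x (w(x) = (x² - 14*x) + 19/4 = 19/4 + x² - 14*x)
1/(w(24) + N(-24, -30)) = 1/((19/4 + 24² - 14*24) + (25 - 24 - 30)) = 1/((19/4 + 576 - 336) - 29) = 1/(979/4 - 29) = 1/(863/4) = 4/863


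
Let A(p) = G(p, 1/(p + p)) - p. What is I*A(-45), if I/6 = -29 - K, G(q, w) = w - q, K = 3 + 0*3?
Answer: -259168/15 ≈ -17278.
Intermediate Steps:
K = 3 (K = 3 + 0 = 3)
A(p) = 1/(2*p) - 2*p (A(p) = (1/(p + p) - p) - p = (1/(2*p) - p) - p = 1/(2*p) - 2*p)
I = -192 (I = 6*(-29 - 1*3) = 6*(-29 - 3) = 6*(-32) = -192)
I*A(-45) = -192*((½)/(-45) - 2*(-45)) = -192*((½)*(-1/45) + 90) = -192*(-1/90 + 90) = -192*8099/90 = -259168/15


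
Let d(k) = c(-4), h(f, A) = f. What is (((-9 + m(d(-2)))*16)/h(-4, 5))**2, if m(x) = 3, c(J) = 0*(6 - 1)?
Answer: 576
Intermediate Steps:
c(J) = 0 (c(J) = 0*5 = 0)
d(k) = 0
(((-9 + m(d(-2)))*16)/h(-4, 5))**2 = (((-9 + 3)*16)/(-4))**2 = (-6*16*(-1/4))**2 = (-96*(-1/4))**2 = 24**2 = 576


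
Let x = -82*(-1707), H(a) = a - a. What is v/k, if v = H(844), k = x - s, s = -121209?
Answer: 0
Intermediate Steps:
H(a) = 0
x = 139974
k = 261183 (k = 139974 - 1*(-121209) = 139974 + 121209 = 261183)
v = 0
v/k = 0/261183 = 0*(1/261183) = 0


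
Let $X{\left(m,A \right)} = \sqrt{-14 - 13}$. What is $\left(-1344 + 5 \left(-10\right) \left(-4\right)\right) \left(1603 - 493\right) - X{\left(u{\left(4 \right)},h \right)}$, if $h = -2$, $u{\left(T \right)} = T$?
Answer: $-1269840 - 3 i \sqrt{3} \approx -1.2698 \cdot 10^{6} - 5.1962 i$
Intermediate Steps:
$X{\left(m,A \right)} = 3 i \sqrt{3}$ ($X{\left(m,A \right)} = \sqrt{-27} = 3 i \sqrt{3}$)
$\left(-1344 + 5 \left(-10\right) \left(-4\right)\right) \left(1603 - 493\right) - X{\left(u{\left(4 \right)},h \right)} = \left(-1344 + 5 \left(-10\right) \left(-4\right)\right) \left(1603 - 493\right) - 3 i \sqrt{3} = \left(-1344 - -200\right) 1110 - 3 i \sqrt{3} = \left(-1344 + 200\right) 1110 - 3 i \sqrt{3} = \left(-1144\right) 1110 - 3 i \sqrt{3} = -1269840 - 3 i \sqrt{3}$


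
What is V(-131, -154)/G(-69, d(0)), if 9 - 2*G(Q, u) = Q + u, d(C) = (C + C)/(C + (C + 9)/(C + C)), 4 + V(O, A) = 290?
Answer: 22/3 ≈ 7.3333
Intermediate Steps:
V(O, A) = 286 (V(O, A) = -4 + 290 = 286)
d(C) = 2*C/(C + (9 + C)/(2*C)) (d(C) = (2*C)/(C + (9 + C)/((2*C))) = (2*C)/(C + (9 + C)*(1/(2*C))) = (2*C)/(C + (9 + C)/(2*C)) = 2*C/(C + (9 + C)/(2*C)))
G(Q, u) = 9/2 - Q/2 - u/2 (G(Q, u) = 9/2 - (Q + u)/2 = 9/2 + (-Q/2 - u/2) = 9/2 - Q/2 - u/2)
V(-131, -154)/G(-69, d(0)) = 286/(9/2 - ½*(-69) - 2*0²/(9 + 0 + 2*0²)) = 286/(9/2 + 69/2 - 2*0/(9 + 0 + 2*0)) = 286/(9/2 + 69/2 - 2*0/(9 + 0 + 0)) = 286/(9/2 + 69/2 - 2*0/9) = 286/(9/2 + 69/2 - ½*0) = 286/(9/2 + 69/2 + 0) = 286/39 = 286*(1/39) = 22/3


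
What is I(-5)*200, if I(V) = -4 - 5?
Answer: -1800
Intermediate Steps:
I(V) = -9
I(-5)*200 = -9*200 = -1800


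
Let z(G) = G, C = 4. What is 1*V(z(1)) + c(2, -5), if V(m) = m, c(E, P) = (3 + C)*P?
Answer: -34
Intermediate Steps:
c(E, P) = 7*P (c(E, P) = (3 + 4)*P = 7*P)
1*V(z(1)) + c(2, -5) = 1*1 + 7*(-5) = 1 - 35 = -34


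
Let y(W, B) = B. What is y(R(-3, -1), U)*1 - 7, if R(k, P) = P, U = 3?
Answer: -4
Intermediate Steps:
y(R(-3, -1), U)*1 - 7 = 3*1 - 7 = 3 - 7 = -4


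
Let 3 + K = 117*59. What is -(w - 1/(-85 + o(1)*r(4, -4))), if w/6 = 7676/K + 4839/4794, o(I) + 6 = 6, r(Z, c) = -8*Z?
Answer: -344376/27025 ≈ -12.743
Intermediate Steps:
o(I) = 0 (o(I) = -6 + 6 = 0)
K = 6900 (K = -3 + 117*59 = -3 + 6903 = 6900)
w = 5848987/459425 (w = 6*(7676/6900 + 4839/4794) = 6*(7676*(1/6900) + 4839*(1/4794)) = 6*(1919/1725 + 1613/1598) = 6*(5848987/2756550) = 5848987/459425 ≈ 12.731)
-(w - 1/(-85 + o(1)*r(4, -4))) = -(5848987/459425 - 1/(-85 + 0*(-8*4))) = -(5848987/459425 - 1/(-85 + 0*(-32))) = -(5848987/459425 - 1/(-85 + 0)) = -(5848987/459425 - 1/(-85)) = -(5848987/459425 - 1*(-1/85)) = -(5848987/459425 + 1/85) = -1*344376/27025 = -344376/27025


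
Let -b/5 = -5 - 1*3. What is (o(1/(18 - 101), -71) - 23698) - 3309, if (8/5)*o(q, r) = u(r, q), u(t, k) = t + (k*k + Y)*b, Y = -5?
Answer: -1497744179/55112 ≈ -27176.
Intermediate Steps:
b = 40 (b = -5*(-5 - 1*3) = -5*(-5 - 3) = -5*(-8) = 40)
u(t, k) = -200 + t + 40*k**2 (u(t, k) = t + (k*k - 5)*40 = t + (k**2 - 5)*40 = t + (-5 + k**2)*40 = t + (-200 + 40*k**2) = -200 + t + 40*k**2)
o(q, r) = -125 + 25*q**2 + 5*r/8 (o(q, r) = 5*(-200 + r + 40*q**2)/8 = -125 + 25*q**2 + 5*r/8)
(o(1/(18 - 101), -71) - 23698) - 3309 = ((-125 + 25*(1/(18 - 101))**2 + (5/8)*(-71)) - 23698) - 3309 = ((-125 + 25*(1/(-83))**2 - 355/8) - 23698) - 3309 = ((-125 + 25*(-1/83)**2 - 355/8) - 23698) - 3309 = ((-125 + 25*(1/6889) - 355/8) - 23698) - 3309 = ((-125 + 25/6889 - 355/8) - 23698) - 3309 = (-9334395/55112 - 23698) - 3309 = -1315378571/55112 - 3309 = -1497744179/55112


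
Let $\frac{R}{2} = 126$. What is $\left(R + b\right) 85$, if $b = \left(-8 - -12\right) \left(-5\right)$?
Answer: $19720$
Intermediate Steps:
$R = 252$ ($R = 2 \cdot 126 = 252$)
$b = -20$ ($b = \left(-8 + 12\right) \left(-5\right) = 4 \left(-5\right) = -20$)
$\left(R + b\right) 85 = \left(252 - 20\right) 85 = 232 \cdot 85 = 19720$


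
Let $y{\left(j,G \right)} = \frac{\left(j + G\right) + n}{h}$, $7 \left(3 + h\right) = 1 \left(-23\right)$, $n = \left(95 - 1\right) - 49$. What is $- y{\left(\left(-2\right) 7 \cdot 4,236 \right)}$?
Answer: $\frac{1575}{44} \approx 35.795$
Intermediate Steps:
$n = 45$ ($n = 94 - 49 = 45$)
$h = - \frac{44}{7}$ ($h = -3 + \frac{1 \left(-23\right)}{7} = -3 + \frac{1}{7} \left(-23\right) = -3 - \frac{23}{7} = - \frac{44}{7} \approx -6.2857$)
$y{\left(j,G \right)} = - \frac{315}{44} - \frac{7 G}{44} - \frac{7 j}{44}$ ($y{\left(j,G \right)} = \frac{\left(j + G\right) + 45}{- \frac{44}{7}} = \left(\left(G + j\right) + 45\right) \left(- \frac{7}{44}\right) = \left(45 + G + j\right) \left(- \frac{7}{44}\right) = - \frac{315}{44} - \frac{7 G}{44} - \frac{7 j}{44}$)
$- y{\left(\left(-2\right) 7 \cdot 4,236 \right)} = - (- \frac{315}{44} - \frac{413}{11} - \frac{7 \left(-2\right) 7 \cdot 4}{44}) = - (- \frac{315}{44} - \frac{413}{11} - \frac{7 \left(\left(-14\right) 4\right)}{44}) = - (- \frac{315}{44} - \frac{413}{11} - - \frac{98}{11}) = - (- \frac{315}{44} - \frac{413}{11} + \frac{98}{11}) = \left(-1\right) \left(- \frac{1575}{44}\right) = \frac{1575}{44}$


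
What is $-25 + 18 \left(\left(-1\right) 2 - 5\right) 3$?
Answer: $-403$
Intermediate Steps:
$-25 + 18 \left(\left(-1\right) 2 - 5\right) 3 = -25 + 18 \left(-2 - 5\right) 3 = -25 + 18 \left(\left(-7\right) 3\right) = -25 + 18 \left(-21\right) = -25 - 378 = -403$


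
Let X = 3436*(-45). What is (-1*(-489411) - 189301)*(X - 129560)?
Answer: -85285259800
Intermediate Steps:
X = -154620
(-1*(-489411) - 189301)*(X - 129560) = (-1*(-489411) - 189301)*(-154620 - 129560) = (489411 - 189301)*(-284180) = 300110*(-284180) = -85285259800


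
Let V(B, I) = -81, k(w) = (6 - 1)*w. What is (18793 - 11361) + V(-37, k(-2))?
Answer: 7351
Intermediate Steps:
k(w) = 5*w
(18793 - 11361) + V(-37, k(-2)) = (18793 - 11361) - 81 = 7432 - 81 = 7351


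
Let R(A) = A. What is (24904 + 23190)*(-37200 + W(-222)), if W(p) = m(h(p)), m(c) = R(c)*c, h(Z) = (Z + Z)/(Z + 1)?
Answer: -87371795750016/48841 ≈ -1.7889e+9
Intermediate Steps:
h(Z) = 2*Z/(1 + Z) (h(Z) = (2*Z)/(1 + Z) = 2*Z/(1 + Z))
m(c) = c² (m(c) = c*c = c²)
W(p) = 4*p²/(1 + p)² (W(p) = (2*p/(1 + p))² = 4*p²/(1 + p)²)
(24904 + 23190)*(-37200 + W(-222)) = (24904 + 23190)*(-37200 + 4*(-222)²/(1 - 222)²) = 48094*(-37200 + 4*49284/(-221)²) = 48094*(-37200 + 4*49284*(1/48841)) = 48094*(-37200 + 197136/48841) = 48094*(-1816688064/48841) = -87371795750016/48841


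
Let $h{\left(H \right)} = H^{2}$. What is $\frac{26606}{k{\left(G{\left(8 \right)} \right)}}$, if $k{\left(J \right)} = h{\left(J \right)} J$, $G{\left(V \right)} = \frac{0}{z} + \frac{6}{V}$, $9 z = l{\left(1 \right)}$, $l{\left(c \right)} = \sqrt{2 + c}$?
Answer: $\frac{1702784}{27} \approx 63066.0$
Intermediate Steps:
$z = \frac{\sqrt{3}}{9}$ ($z = \frac{\sqrt{2 + 1}}{9} = \frac{\sqrt{3}}{9} \approx 0.19245$)
$G{\left(V \right)} = \frac{6}{V}$ ($G{\left(V \right)} = \frac{0}{\frac{1}{9} \sqrt{3}} + \frac{6}{V} = 0 \cdot 3 \sqrt{3} + \frac{6}{V} = 0 + \frac{6}{V} = \frac{6}{V}$)
$k{\left(J \right)} = J^{3}$ ($k{\left(J \right)} = J^{2} J = J^{3}$)
$\frac{26606}{k{\left(G{\left(8 \right)} \right)}} = \frac{26606}{\left(\frac{6}{8}\right)^{3}} = \frac{26606}{\left(6 \cdot \frac{1}{8}\right)^{3}} = \frac{26606}{\left(\frac{3}{4}\right)^{3}} = \frac{26606}{\frac{27}{64}} = 26606 \cdot \frac{64}{27} = \frac{1702784}{27}$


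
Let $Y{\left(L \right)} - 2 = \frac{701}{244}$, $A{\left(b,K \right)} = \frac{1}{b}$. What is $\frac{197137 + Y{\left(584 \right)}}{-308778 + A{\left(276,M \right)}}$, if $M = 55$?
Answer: $- \frac{3319080573}{5198586347} \approx -0.63846$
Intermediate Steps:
$Y{\left(L \right)} = \frac{1189}{244}$ ($Y{\left(L \right)} = 2 + \frac{701}{244} = \frac{1189}{244}$)
$\frac{197137 + Y{\left(584 \right)}}{-308778 + A{\left(276,M \right)}} = \frac{197137 + \frac{1189}{244}}{-308778 + \frac{1}{276}} = \frac{48102617}{244 \left(-308778 + \frac{1}{276}\right)} = \frac{48102617}{244 \left(- \frac{85222727}{276}\right)} = \frac{48102617}{244} \left(- \frac{276}{85222727}\right) = - \frac{3319080573}{5198586347}$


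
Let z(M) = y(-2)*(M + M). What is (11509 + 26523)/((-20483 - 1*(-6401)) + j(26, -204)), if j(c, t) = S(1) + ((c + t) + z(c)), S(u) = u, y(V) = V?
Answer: -38032/14363 ≈ -2.6479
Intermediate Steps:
z(M) = -4*M (z(M) = -2*(M + M) = -4*M)
j(c, t) = 1 + t - 3*c (j(c, t) = 1 + ((c + t) - 4*c) = 1 + (t - 3*c) = 1 + t - 3*c)
(11509 + 26523)/((-20483 - 1*(-6401)) + j(26, -204)) = (11509 + 26523)/((-20483 - 1*(-6401)) + (1 - 204 - 3*26)) = 38032/((-20483 + 6401) + (1 - 204 - 78)) = 38032/(-14082 - 281) = 38032/(-14363) = 38032*(-1/14363) = -38032/14363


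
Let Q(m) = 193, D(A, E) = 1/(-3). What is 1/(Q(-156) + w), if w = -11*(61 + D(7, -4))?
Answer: -3/1423 ≈ -0.0021082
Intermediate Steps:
D(A, E) = -⅓
w = -2002/3 (w = -11*(61 - ⅓) = -11*182/3 = -2002/3 ≈ -667.33)
1/(Q(-156) + w) = 1/(193 - 2002/3) = 1/(-1423/3) = -3/1423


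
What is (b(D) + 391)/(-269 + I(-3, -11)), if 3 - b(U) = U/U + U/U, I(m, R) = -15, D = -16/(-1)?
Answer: -98/71 ≈ -1.3803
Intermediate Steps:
D = 16 (D = -16*(-1) = 16)
b(U) = 1 (b(U) = 3 - (U/U + U/U) = 3 - (1 + 1) = 3 - 1*2 = 3 - 2 = 1)
(b(D) + 391)/(-269 + I(-3, -11)) = (1 + 391)/(-269 - 15) = 392/(-284) = 392*(-1/284) = -98/71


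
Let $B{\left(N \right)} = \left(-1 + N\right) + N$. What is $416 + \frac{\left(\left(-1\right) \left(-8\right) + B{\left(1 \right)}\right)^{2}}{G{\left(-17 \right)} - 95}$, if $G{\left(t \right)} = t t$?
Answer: $\frac{80785}{194} \approx 416.42$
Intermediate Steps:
$G{\left(t \right)} = t^{2}$
$B{\left(N \right)} = -1 + 2 N$
$416 + \frac{\left(\left(-1\right) \left(-8\right) + B{\left(1 \right)}\right)^{2}}{G{\left(-17 \right)} - 95} = 416 + \frac{\left(\left(-1\right) \left(-8\right) + \left(-1 + 2 \cdot 1\right)\right)^{2}}{\left(-17\right)^{2} - 95} = 416 + \frac{\left(8 + \left(-1 + 2\right)\right)^{2}}{289 - 95} = 416 + \frac{\left(8 + 1\right)^{2}}{194} = 416 + 9^{2} \cdot \frac{1}{194} = 416 + 81 \cdot \frac{1}{194} = 416 + \frac{81}{194} = \frac{80785}{194}$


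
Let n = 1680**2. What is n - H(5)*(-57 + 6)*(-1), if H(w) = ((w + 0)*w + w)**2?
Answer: 2776500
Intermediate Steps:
H(w) = (w + w**2)**2 (H(w) = (w*w + w)**2 = (w**2 + w)**2 = (w + w**2)**2)
n = 2822400
n - H(5)*(-57 + 6)*(-1) = 2822400 - (5**2*(1 + 5)**2)*(-57 + 6)*(-1) = 2822400 - (25*6**2)*(-51)*(-1) = 2822400 - (25*36)*(-51)*(-1) = 2822400 - 900*(-51)*(-1) = 2822400 - (-45900)*(-1) = 2822400 - 1*45900 = 2822400 - 45900 = 2776500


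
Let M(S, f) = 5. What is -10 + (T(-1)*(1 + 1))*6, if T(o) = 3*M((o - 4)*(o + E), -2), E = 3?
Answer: 170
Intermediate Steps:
T(o) = 15 (T(o) = 3*5 = 15)
-10 + (T(-1)*(1 + 1))*6 = -10 + (15*(1 + 1))*6 = -10 + (15*2)*6 = -10 + 30*6 = -10 + 180 = 170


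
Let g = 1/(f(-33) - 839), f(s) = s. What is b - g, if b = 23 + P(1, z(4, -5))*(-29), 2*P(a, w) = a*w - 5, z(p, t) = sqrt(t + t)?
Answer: 83277/872 - 29*I*sqrt(10)/2 ≈ 95.501 - 45.853*I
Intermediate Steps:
z(p, t) = sqrt(2)*sqrt(t) (z(p, t) = sqrt(2*t) = sqrt(2)*sqrt(t))
g = -1/872 (g = 1/(-33 - 839) = 1/(-872) = -1/872 ≈ -0.0011468)
P(a, w) = -5/2 + a*w/2 (P(a, w) = (a*w - 5)/2 = (-5 + a*w)/2 = -5/2 + a*w/2)
b = 191/2 - 29*I*sqrt(10)/2 (b = 23 + (-5/2 + (1/2)*1*(sqrt(2)*sqrt(-5)))*(-29) = 23 + (-5/2 + (1/2)*1*(sqrt(2)*(I*sqrt(5))))*(-29) = 23 + (-5/2 + (1/2)*1*(I*sqrt(10)))*(-29) = 23 + (-5/2 + I*sqrt(10)/2)*(-29) = 23 + (145/2 - 29*I*sqrt(10)/2) = 191/2 - 29*I*sqrt(10)/2 ≈ 95.5 - 45.853*I)
b - g = (191/2 - 29*I*sqrt(10)/2) - 1*(-1/872) = (191/2 - 29*I*sqrt(10)/2) + 1/872 = 83277/872 - 29*I*sqrt(10)/2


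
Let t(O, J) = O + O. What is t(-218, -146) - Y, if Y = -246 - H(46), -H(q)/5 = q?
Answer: -420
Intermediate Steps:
H(q) = -5*q
t(O, J) = 2*O
Y = -16 (Y = -246 - (-5)*46 = -246 - 1*(-230) = -246 + 230 = -16)
t(-218, -146) - Y = 2*(-218) - 1*(-16) = -436 + 16 = -420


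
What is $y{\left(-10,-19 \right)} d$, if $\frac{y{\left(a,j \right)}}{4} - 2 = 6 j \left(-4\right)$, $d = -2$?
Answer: $-3664$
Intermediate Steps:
$y{\left(a,j \right)} = 8 - 96 j$ ($y{\left(a,j \right)} = 8 + 4 \cdot 6 j \left(-4\right) = 8 + 4 \left(- 24 j\right) = 8 - 96 j$)
$y{\left(-10,-19 \right)} d = \left(8 - -1824\right) \left(-2\right) = \left(8 + 1824\right) \left(-2\right) = 1832 \left(-2\right) = -3664$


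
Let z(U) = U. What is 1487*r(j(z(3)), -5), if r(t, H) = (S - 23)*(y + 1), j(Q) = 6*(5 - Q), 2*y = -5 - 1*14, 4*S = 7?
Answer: 2148715/8 ≈ 2.6859e+5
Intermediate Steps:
S = 7/4 (S = (1/4)*7 = 7/4 ≈ 1.7500)
y = -19/2 (y = (-5 - 1*14)/2 = (-5 - 14)/2 = (1/2)*(-19) = -19/2 ≈ -9.5000)
j(Q) = 30 - 6*Q
r(t, H) = 1445/8 (r(t, H) = (7/4 - 23)*(-19/2 + 1) = -85/4*(-17/2) = 1445/8)
1487*r(j(z(3)), -5) = 1487*(1445/8) = 2148715/8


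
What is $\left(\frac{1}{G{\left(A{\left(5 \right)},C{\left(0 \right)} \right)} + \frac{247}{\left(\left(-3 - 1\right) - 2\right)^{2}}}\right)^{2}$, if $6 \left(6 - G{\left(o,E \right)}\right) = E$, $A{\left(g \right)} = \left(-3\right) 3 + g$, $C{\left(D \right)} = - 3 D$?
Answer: $\frac{1296}{214369} \approx 0.0060456$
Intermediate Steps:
$A{\left(g \right)} = -9 + g$
$G{\left(o,E \right)} = 6 - \frac{E}{6}$
$\left(\frac{1}{G{\left(A{\left(5 \right)},C{\left(0 \right)} \right)} + \frac{247}{\left(\left(-3 - 1\right) - 2\right)^{2}}}\right)^{2} = \left(\frac{1}{\left(6 - \frac{\left(-3\right) 0}{6}\right) + \frac{247}{\left(\left(-3 - 1\right) - 2\right)^{2}}}\right)^{2} = \left(\frac{1}{\left(6 - 0\right) + \frac{247}{\left(-4 - 2\right)^{2}}}\right)^{2} = \left(\frac{1}{\left(6 + 0\right) + \frac{247}{\left(-6\right)^{2}}}\right)^{2} = \left(\frac{1}{6 + \frac{247}{36}}\right)^{2} = \left(\frac{1}{\frac{463}{36}}\right)^{2} = \left(\frac{36}{463}\right)^{2} = \frac{1296}{214369}$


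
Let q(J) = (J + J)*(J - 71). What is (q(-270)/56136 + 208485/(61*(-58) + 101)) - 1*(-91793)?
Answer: 1474951554733/16078286 ≈ 91736.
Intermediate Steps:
q(J) = 2*J*(-71 + J) (q(J) = (2*J)*(-71 + J) = 2*J*(-71 + J))
(q(-270)/56136 + 208485/(61*(-58) + 101)) - 1*(-91793) = ((2*(-270)*(-71 - 270))/56136 + 208485/(61*(-58) + 101)) - 1*(-91793) = ((2*(-270)*(-341))*(1/56136) + 208485/(-3538 + 101)) + 91793 = (184140*(1/56136) + 208485/(-3437)) + 91793 = (15345/4678 + 208485*(-1/3437)) + 91793 = (15345/4678 - 208485/3437) + 91793 = -922552065/16078286 + 91793 = 1474951554733/16078286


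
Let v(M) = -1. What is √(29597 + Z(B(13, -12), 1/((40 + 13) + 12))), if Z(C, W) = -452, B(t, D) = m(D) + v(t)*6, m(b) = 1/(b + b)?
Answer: √29145 ≈ 170.72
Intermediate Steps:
m(b) = 1/(2*b)
B(t, D) = -6 + 1/(2*D) (B(t, D) = 1/(2*D) - 1*6 = 1/(2*D) - 6 = -6 + 1/(2*D))
√(29597 + Z(B(13, -12), 1/((40 + 13) + 12))) = √(29597 - 452) = √29145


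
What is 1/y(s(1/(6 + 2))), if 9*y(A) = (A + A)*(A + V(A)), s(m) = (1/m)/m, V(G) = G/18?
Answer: 81/77824 ≈ 0.0010408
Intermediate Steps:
V(G) = G/18 (V(G) = G*(1/18) = G/18)
s(m) = m⁻² (s(m) = 1/(m*m) = m⁻²)
y(A) = 19*A²/81 (y(A) = ((A + A)*(A + A/18))/9 = ((2*A)*(19*A/18))/9 = (19*A²/9)/9 = 19*A²/81)
1/y(s(1/(6 + 2))) = 1/(19*((1/(6 + 2))⁻²)²/81) = 1/(19*((1/8)⁻²)²/81) = 1/(19*((⅛)⁻²)²/81) = 1/((19/81)*64²) = 1/((19/81)*4096) = 1/(77824/81) = 81/77824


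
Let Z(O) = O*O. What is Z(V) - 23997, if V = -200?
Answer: 16003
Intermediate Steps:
Z(O) = O**2
Z(V) - 23997 = (-200)**2 - 23997 = 40000 - 23997 = 16003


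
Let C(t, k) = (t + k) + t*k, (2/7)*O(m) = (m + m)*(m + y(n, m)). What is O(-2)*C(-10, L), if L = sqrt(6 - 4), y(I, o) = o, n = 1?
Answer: -560 - 504*sqrt(2) ≈ -1272.8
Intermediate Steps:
L = sqrt(2) ≈ 1.4142
O(m) = 14*m**2 (O(m) = 7*((m + m)*(m + m))/2 = 7*((2*m)*(2*m))/2 = 7*(4*m**2)/2 = 14*m**2)
C(t, k) = k + t + k*t (C(t, k) = (k + t) + k*t = k + t + k*t)
O(-2)*C(-10, L) = (14*(-2)**2)*(sqrt(2) - 10 + sqrt(2)*(-10)) = (14*4)*(sqrt(2) - 10 - 10*sqrt(2)) = 56*(-10 - 9*sqrt(2)) = -560 - 504*sqrt(2)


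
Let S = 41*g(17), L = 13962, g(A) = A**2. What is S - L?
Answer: -2113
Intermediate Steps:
S = 11849 (S = 41*17**2 = 41*289 = 11849)
S - L = 11849 - 1*13962 = 11849 - 13962 = -2113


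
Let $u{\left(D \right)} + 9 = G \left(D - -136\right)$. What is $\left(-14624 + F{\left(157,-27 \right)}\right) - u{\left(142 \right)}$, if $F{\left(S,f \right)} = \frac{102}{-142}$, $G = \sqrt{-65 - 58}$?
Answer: $- \frac{1037716}{71} - 278 i \sqrt{123} \approx -14616.0 - 3083.2 i$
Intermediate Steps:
$G = i \sqrt{123}$ ($G = \sqrt{-123} = i \sqrt{123} \approx 11.091 i$)
$F{\left(S,f \right)} = - \frac{51}{71}$ ($F{\left(S,f \right)} = 102 \left(- \frac{1}{142}\right) = - \frac{51}{71}$)
$u{\left(D \right)} = -9 + i \sqrt{123} \left(136 + D\right)$ ($u{\left(D \right)} = -9 + i \sqrt{123} \left(D - -136\right) = -9 + i \sqrt{123} \left(D + 136\right) = -9 + i \sqrt{123} \left(136 + D\right)$)
$\left(-14624 + F{\left(157,-27 \right)}\right) - u{\left(142 \right)} = \left(-14624 - \frac{51}{71}\right) - \left(-9 + 136 i \sqrt{123} + i 142 \sqrt{123}\right) = - \frac{1038355}{71} - \left(-9 + 136 i \sqrt{123} + 142 i \sqrt{123}\right) = - \frac{1038355}{71} - \left(-9 + 278 i \sqrt{123}\right) = - \frac{1038355}{71} + \left(9 - 278 i \sqrt{123}\right) = - \frac{1037716}{71} - 278 i \sqrt{123}$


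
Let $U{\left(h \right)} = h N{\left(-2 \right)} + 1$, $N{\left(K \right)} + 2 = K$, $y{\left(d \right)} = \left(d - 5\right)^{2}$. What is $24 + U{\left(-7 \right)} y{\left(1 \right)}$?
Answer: $488$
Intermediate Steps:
$y{\left(d \right)} = \left(-5 + d\right)^{2}$
$N{\left(K \right)} = -2 + K$
$U{\left(h \right)} = 1 - 4 h$ ($U{\left(h \right)} = h \left(-2 - 2\right) + 1 = h \left(-4\right) + 1 = - 4 h + 1 = 1 - 4 h$)
$24 + U{\left(-7 \right)} y{\left(1 \right)} = 24 + \left(1 - -28\right) \left(-5 + 1\right)^{2} = 24 + \left(1 + 28\right) \left(-4\right)^{2} = 24 + 29 \cdot 16 = 24 + 464 = 488$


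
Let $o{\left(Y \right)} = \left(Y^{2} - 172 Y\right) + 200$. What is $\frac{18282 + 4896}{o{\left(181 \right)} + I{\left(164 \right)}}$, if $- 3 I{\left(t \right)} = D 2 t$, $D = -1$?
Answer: $\frac{69534}{5815} \approx 11.958$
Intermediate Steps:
$o{\left(Y \right)} = 200 + Y^{2} - 172 Y$
$I{\left(t \right)} = \frac{2 t}{3}$ ($I{\left(t \right)} = - \frac{\left(-1\right) 2 t}{3} = - \frac{\left(-2\right) t}{3} = \frac{2 t}{3}$)
$\frac{18282 + 4896}{o{\left(181 \right)} + I{\left(164 \right)}} = \frac{18282 + 4896}{\left(200 + 181^{2} - 31132\right) + \frac{2}{3} \cdot 164} = \frac{23178}{\left(200 + 32761 - 31132\right) + \frac{328}{3}} = \frac{23178}{1829 + \frac{328}{3}} = \frac{23178}{\frac{5815}{3}} = 23178 \cdot \frac{3}{5815} = \frac{69534}{5815}$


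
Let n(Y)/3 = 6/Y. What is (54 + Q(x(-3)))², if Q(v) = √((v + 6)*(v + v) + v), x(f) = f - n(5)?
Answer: (270 + √33)²/25 ≈ 3041.4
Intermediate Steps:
n(Y) = 18/Y (n(Y) = 3*(6/Y) = 18/Y)
x(f) = -18/5 + f (x(f) = f - 18/5 = -18/5 + f)
Q(v) = √(v + 2*v*(6 + v)) (Q(v) = √((6 + v)*(2*v) + v) = √(2*v*(6 + v) + v) = √(v + 2*v*(6 + v)))
(54 + Q(x(-3)))² = (54 + √((-18/5 - 3)*(13 + 2*(-18/5 - 3))))² = (54 + √(-33*(13 + 2*(-33/5))/5))² = (54 + √(-33*(13 - 66/5)/5))² = (54 + √(-33/5*(-⅕)))² = (54 + √(33/25))² = (54 + √33/5)²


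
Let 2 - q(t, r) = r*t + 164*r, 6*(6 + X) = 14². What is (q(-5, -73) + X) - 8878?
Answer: 8273/3 ≈ 2757.7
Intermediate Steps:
X = 80/3 (X = -6 + (⅙)*14² = -6 + (⅙)*196 = -6 + 98/3 = 80/3 ≈ 26.667)
q(t, r) = 2 - 164*r - r*t (q(t, r) = 2 - (r*t + 164*r) = 2 - (164*r + r*t) = 2 + (-164*r - r*t) = 2 - 164*r - r*t)
(q(-5, -73) + X) - 8878 = ((2 - 164*(-73) - 1*(-73)*(-5)) + 80/3) - 8878 = ((2 + 11972 - 365) + 80/3) - 8878 = (11609 + 80/3) - 8878 = 34907/3 - 8878 = 8273/3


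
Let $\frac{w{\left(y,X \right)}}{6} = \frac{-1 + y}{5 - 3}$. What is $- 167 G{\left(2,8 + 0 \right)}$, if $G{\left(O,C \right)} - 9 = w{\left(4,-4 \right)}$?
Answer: $-3006$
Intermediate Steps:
$w{\left(y,X \right)} = -3 + 3 y$ ($w{\left(y,X \right)} = 6 \frac{-1 + y}{5 - 3} = 6 \frac{-1 + y}{2} = 6 \left(-1 + y\right) \frac{1}{2} = 6 \left(- \frac{1}{2} + \frac{y}{2}\right) = -3 + 3 y$)
$G{\left(O,C \right)} = 18$ ($G{\left(O,C \right)} = 9 + \left(-3 + 3 \cdot 4\right) = 9 + \left(-3 + 12\right) = 9 + 9 = 18$)
$- 167 G{\left(2,8 + 0 \right)} = \left(-167\right) 18 = -3006$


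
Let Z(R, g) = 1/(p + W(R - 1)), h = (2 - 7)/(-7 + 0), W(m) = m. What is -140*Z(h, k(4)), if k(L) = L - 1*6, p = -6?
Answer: 245/11 ≈ 22.273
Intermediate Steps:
k(L) = -6 + L (k(L) = L - 6 = -6 + L)
h = 5/7 (h = -5/(-7) = -5*(-⅐) = 5/7 ≈ 0.71429)
Z(R, g) = 1/(-7 + R) (Z(R, g) = 1/(-6 + (R - 1)) = 1/(-6 + (-1 + R)) = 1/(-7 + R))
-140*Z(h, k(4)) = -140/(-7 + 5/7) = -140/(-44/7) = -140*(-7/44) = 245/11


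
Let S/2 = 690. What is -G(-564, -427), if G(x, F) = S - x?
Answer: -1944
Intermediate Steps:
S = 1380 (S = 2*690 = 1380)
G(x, F) = 1380 - x
-G(-564, -427) = -(1380 - 1*(-564)) = -(1380 + 564) = -1*1944 = -1944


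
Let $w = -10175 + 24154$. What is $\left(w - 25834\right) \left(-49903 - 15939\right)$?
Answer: $780556910$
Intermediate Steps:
$w = 13979$
$\left(w - 25834\right) \left(-49903 - 15939\right) = \left(13979 - 25834\right) \left(-49903 - 15939\right) = \left(-11855\right) \left(-65842\right) = 780556910$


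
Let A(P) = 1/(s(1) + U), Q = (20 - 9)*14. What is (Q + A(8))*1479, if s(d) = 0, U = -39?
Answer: 2960465/13 ≈ 2.2773e+5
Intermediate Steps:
Q = 154 (Q = 11*14 = 154)
A(P) = -1/39 (A(P) = 1/(0 - 39) = 1/(-39) = -1/39)
(Q + A(8))*1479 = (154 - 1/39)*1479 = (6005/39)*1479 = 2960465/13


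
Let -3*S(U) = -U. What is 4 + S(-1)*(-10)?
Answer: 22/3 ≈ 7.3333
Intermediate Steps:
S(U) = U/3 (S(U) = -(-1)*U/3 = U/3)
4 + S(-1)*(-10) = 4 + ((⅓)*(-1))*(-10) = 4 - ⅓*(-10) = 4 + 10/3 = 22/3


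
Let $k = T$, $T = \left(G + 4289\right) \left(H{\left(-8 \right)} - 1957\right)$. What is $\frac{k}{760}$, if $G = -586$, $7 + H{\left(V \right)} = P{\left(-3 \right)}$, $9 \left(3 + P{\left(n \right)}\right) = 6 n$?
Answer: $- \frac{7291207}{760} \approx -9593.7$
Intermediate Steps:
$P{\left(n \right)} = -3 + \frac{2 n}{3}$ ($P{\left(n \right)} = -3 + \frac{6 n}{9} = -3 + \frac{2 n}{3}$)
$H{\left(V \right)} = -12$ ($H{\left(V \right)} = -7 + \left(-3 + \frac{2}{3} \left(-3\right)\right) = -7 - 5 = -12$)
$T = -7291207$ ($T = \left(-586 + 4289\right) \left(-12 - 1957\right) = 3703 \left(-1969\right) = -7291207$)
$k = -7291207$
$\frac{k}{760} = - \frac{7291207}{760}$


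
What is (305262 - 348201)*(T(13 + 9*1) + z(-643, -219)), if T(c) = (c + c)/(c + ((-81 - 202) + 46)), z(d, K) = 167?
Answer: -1539835479/215 ≈ -7.1620e+6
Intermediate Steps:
T(c) = 2*c/(-237 + c) (T(c) = (2*c)/(c + (-283 + 46)) = (2*c)/(c - 237) = (2*c)/(-237 + c) = 2*c/(-237 + c))
(305262 - 348201)*(T(13 + 9*1) + z(-643, -219)) = (305262 - 348201)*(2*(13 + 9*1)/(-237 + (13 + 9*1)) + 167) = -42939*(2*(13 + 9)/(-237 + (13 + 9)) + 167) = -42939*(2*22/(-237 + 22) + 167) = -42939*(2*22/(-215) + 167) = -42939*(2*22*(-1/215) + 167) = -42939*(-44/215 + 167) = -42939*35861/215 = -1539835479/215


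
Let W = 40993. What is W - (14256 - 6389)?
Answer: 33126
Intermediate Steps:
W - (14256 - 6389) = 40993 - (14256 - 6389) = 40993 - 1*7867 = 40993 - 7867 = 33126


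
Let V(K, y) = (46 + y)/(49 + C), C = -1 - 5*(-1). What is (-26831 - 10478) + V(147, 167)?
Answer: -1977164/53 ≈ -37305.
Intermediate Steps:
C = 4 (C = -1 + 5 = 4)
V(K, y) = 46/53 + y/53 (V(K, y) = (46 + y)/(49 + 4) = (46 + y)/53 = (46 + y)*(1/53) = 46/53 + y/53)
(-26831 - 10478) + V(147, 167) = (-26831 - 10478) + (46/53 + (1/53)*167) = -37309 + (46/53 + 167/53) = -37309 + 213/53 = -1977164/53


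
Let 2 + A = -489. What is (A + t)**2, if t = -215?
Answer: 498436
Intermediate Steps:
A = -491 (A = -2 - 489 = -491)
(A + t)**2 = (-491 - 215)**2 = (-706)**2 = 498436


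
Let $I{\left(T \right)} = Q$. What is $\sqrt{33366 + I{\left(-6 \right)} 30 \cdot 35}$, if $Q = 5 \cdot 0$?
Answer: $\sqrt{33366} \approx 182.66$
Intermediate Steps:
$Q = 0$
$I{\left(T \right)} = 0$
$\sqrt{33366 + I{\left(-6 \right)} 30 \cdot 35} = \sqrt{33366 + 0 \cdot 30 \cdot 35} = \sqrt{33366 + 0 \cdot 35} = \sqrt{33366 + 0} = \sqrt{33366}$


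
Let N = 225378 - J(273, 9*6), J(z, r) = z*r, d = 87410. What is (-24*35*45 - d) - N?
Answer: -335846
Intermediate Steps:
J(z, r) = r*z
N = 210636 (N = 225378 - 9*6*273 = 225378 - 54*273 = 225378 - 1*14742 = 225378 - 14742 = 210636)
(-24*35*45 - d) - N = (-24*35*45 - 1*87410) - 1*210636 = (-840*45 - 87410) - 210636 = (-37800 - 87410) - 210636 = -125210 - 210636 = -335846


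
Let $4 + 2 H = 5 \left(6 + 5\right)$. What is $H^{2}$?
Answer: $\frac{2601}{4} \approx 650.25$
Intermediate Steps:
$H = \frac{51}{2}$ ($H = -2 + \frac{5 \left(6 + 5\right)}{2} = -2 + \frac{5 \cdot 11}{2} = -2 + \frac{1}{2} \cdot 55 = -2 + \frac{55}{2} = \frac{51}{2} \approx 25.5$)
$H^{2} = \left(\frac{51}{2}\right)^{2} = \frac{2601}{4}$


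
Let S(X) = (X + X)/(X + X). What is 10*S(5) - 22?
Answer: -12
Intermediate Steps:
S(X) = 1 (S(X) = (2*X)/((2*X)) = (2*X)*(1/(2*X)) = 1)
10*S(5) - 22 = 10*1 - 22 = 10 - 22 = -12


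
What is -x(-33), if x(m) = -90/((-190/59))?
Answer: -531/19 ≈ -27.947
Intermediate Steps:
x(m) = 531/19 (x(m) = -90/((-190*1/59)) = -90/(-190/59) = -90*(-59/190) = 531/19)
-x(-33) = -1*531/19 = -531/19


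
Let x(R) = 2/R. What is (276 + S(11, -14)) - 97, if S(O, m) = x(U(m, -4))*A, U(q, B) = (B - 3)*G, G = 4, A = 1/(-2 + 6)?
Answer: 10023/56 ≈ 178.98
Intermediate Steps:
A = 1/4 ≈ 0.25000
U(q, B) = -12 + 4*B (U(q, B) = (B - 3)*4 = (-3 + B)*4 = -12 + 4*B)
S(O, m) = -1/56 (S(O, m) = (2/(-12 + 4*(-4)))*(1/4) = (2/(-12 - 16))*(1/4) = (2/(-28))*(1/4) = (2*(-1/28))*(1/4) = -1/14*1/4 = -1/56)
(276 + S(11, -14)) - 97 = (276 - 1/56) - 97 = 15455/56 - 97 = 10023/56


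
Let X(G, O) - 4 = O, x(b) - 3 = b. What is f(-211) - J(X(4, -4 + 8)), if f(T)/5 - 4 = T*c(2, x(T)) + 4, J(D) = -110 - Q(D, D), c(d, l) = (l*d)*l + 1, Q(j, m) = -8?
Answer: -91287953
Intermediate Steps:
x(b) = 3 + b
c(d, l) = 1 + d*l² (c(d, l) = (d*l)*l + 1 = d*l² + 1 = 1 + d*l²)
X(G, O) = 4 + O
J(D) = -102 (J(D) = -110 - 1*(-8) = -110 + 8 = -102)
f(T) = 40 + 5*T*(1 + 2*(3 + T)²) (f(T) = 20 + 5*(T*(1 + 2*(3 + T)²) + 4) = 20 + 5*(4 + T*(1 + 2*(3 + T)²)) = 20 + (20 + 5*T*(1 + 2*(3 + T)²)) = 40 + 5*T*(1 + 2*(3 + T)²))
f(-211) - J(X(4, -4 + 8)) = (40 + 5*(-211)*(1 + 2*(3 - 211)²)) - 1*(-102) = (40 + 5*(-211)*(1 + 2*(-208)²)) + 102 = (40 + 5*(-211)*(1 + 2*43264)) + 102 = (40 + 5*(-211)*(1 + 86528)) + 102 = (40 + 5*(-211)*86529) + 102 = (40 - 91288095) + 102 = -91288055 + 102 = -91287953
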